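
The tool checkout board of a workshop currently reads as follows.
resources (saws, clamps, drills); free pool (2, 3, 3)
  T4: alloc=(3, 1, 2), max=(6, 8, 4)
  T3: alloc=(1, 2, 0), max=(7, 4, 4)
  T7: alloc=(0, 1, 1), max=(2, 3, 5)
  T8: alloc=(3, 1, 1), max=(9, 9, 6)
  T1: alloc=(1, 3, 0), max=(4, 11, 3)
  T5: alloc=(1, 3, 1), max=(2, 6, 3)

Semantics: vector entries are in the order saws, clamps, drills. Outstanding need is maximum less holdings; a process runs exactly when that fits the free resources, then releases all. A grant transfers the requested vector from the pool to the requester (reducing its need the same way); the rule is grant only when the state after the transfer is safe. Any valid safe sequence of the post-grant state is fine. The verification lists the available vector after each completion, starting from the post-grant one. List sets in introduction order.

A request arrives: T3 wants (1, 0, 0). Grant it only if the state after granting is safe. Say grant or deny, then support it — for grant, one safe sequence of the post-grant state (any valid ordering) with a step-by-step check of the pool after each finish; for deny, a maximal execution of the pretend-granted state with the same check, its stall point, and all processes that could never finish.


DENY: after the grant no complete ordering would exist.
Key observation: the wall is saws: completing T5, T7 brings the pool only to (2, 7, 5), and all the rest need more.
On the post-grant state, T5, T7 is a maximal run — nothing extends it. Walking it through:
  pool = (1, 3, 3)
  run T5 (needs (1, 3, 2), free (1, 3, 3)); after release of (1, 3, 1) the pool is (2, 6, 4)
  run T7 (needs (2, 2, 4), free (2, 6, 4)); after release of (0, 1, 1) the pool is (2, 7, 5)
  T4 cannot run: need (3, 7, 2) vs free (2, 7, 5) (insufficient saws)
  T3 cannot run: need (5, 2, 4) vs free (2, 7, 5) (insufficient saws)
  T8 cannot run: need (6, 8, 5) vs free (2, 7, 5) (insufficient saws and clamps)
  T1 cannot run: need (3, 8, 3) vs free (2, 7, 5) (insufficient saws and clamps)
Processes that could never finish after the grant: T4, T3, T8 and T1.


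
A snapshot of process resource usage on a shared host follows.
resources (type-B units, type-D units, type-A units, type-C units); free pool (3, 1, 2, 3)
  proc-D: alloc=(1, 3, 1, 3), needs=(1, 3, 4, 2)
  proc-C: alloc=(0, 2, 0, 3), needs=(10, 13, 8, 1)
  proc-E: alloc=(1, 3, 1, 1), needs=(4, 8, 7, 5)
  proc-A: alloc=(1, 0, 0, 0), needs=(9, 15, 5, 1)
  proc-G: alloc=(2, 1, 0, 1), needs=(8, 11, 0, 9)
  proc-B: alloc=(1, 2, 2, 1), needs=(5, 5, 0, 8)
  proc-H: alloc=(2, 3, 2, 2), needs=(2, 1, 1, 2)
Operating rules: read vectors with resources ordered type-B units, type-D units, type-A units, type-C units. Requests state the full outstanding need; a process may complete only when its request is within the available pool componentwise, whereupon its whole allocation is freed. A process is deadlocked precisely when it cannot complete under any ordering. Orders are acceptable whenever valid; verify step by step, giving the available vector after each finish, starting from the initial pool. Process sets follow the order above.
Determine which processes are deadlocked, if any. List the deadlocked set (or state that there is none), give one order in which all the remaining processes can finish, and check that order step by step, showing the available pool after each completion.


Nothing here is deadlocked.
Key observation: there is always a runnable process — proc-H first — so the state unwinds completely.
A valid finishing order for the others: proc-H, proc-D, proc-B, proc-E, proc-G, proc-C, proc-A. Check, step by step:
  pool = (3, 1, 2, 3)
  proc-H: need (2, 1, 1, 2) fits (3, 1, 2, 3); releases (2, 3, 2, 2), pool now (5, 4, 4, 5)
  proc-D: need (1, 3, 4, 2) fits (5, 4, 4, 5); releases (1, 3, 1, 3), pool now (6, 7, 5, 8)
  proc-B: need (5, 5, 0, 8) fits (6, 7, 5, 8); releases (1, 2, 2, 1), pool now (7, 9, 7, 9)
  proc-E: need (4, 8, 7, 5) fits (7, 9, 7, 9); releases (1, 3, 1, 1), pool now (8, 12, 8, 10)
  proc-G: need (8, 11, 0, 9) fits (8, 12, 8, 10); releases (2, 1, 0, 1), pool now (10, 13, 8, 11)
  proc-C: need (10, 13, 8, 1) fits (10, 13, 8, 11); releases (0, 2, 0, 3), pool now (10, 15, 8, 14)
  proc-A: need (9, 15, 5, 1) fits (10, 15, 8, 14); releases (1, 0, 0, 0), pool now (11, 15, 8, 14)


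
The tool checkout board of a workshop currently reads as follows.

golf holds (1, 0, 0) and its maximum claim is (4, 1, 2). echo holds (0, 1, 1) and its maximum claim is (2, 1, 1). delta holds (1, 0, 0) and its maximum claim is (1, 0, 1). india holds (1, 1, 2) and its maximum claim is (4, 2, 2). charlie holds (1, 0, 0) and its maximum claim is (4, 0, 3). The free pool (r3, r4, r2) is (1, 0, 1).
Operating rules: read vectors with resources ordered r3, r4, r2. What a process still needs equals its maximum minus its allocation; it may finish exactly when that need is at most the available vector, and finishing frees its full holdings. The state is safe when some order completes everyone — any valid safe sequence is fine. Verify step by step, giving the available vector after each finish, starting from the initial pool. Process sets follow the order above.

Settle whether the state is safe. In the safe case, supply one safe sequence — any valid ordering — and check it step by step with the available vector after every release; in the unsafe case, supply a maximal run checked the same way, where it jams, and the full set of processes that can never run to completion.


UNSAFE — no complete ordering exists.
Key observation: once delta, echo finish, the pool peaks at (2, 1, 2) — and every remaining process still needs more r3 than that.
Going as far as possible: delta, echo; after that, nothing fits. Verifying each step:
  pool = (1, 0, 1)
  delta needs (0, 0, 1) <= (1, 0, 1) -> finishes; pool += (1, 0, 0) = (2, 0, 1)
  echo needs (2, 0, 0) <= (2, 0, 1) -> finishes; pool += (0, 1, 1) = (2, 1, 2)
  golf still needs (3, 1, 2) but only (2, 1, 2) is free — short on r3
  india still needs (3, 1, 0) but only (2, 1, 2) is free — short on r3
  charlie still needs (3, 0, 3) but only (2, 1, 2) is free — short on r3 and r2
Permanently blocked: golf, india and charlie.


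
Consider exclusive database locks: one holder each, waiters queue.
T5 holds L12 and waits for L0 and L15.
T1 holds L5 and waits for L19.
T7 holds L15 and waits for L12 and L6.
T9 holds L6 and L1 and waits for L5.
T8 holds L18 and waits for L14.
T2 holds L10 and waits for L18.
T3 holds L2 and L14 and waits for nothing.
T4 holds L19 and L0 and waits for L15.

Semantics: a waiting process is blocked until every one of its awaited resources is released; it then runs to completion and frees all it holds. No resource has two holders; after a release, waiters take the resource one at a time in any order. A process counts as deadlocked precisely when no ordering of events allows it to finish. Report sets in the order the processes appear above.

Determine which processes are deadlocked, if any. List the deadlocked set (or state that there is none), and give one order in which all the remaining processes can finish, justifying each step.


Deadlocked: T5, T1, T7, T9 and T4.
Key observation: the loop T5 -> T7 -> T5 blocks itself forever; T1, T9 and T4 are caught in further circular waits.
The rest can finish in the order T3, T8, T2.
Verifying each step:
  T3: no waits; runs immediately, freeing L2 and L14
  T8 waits on L14 — all released -> runs and releases L18
  T2 waits on L18 — all released -> runs and releases L10


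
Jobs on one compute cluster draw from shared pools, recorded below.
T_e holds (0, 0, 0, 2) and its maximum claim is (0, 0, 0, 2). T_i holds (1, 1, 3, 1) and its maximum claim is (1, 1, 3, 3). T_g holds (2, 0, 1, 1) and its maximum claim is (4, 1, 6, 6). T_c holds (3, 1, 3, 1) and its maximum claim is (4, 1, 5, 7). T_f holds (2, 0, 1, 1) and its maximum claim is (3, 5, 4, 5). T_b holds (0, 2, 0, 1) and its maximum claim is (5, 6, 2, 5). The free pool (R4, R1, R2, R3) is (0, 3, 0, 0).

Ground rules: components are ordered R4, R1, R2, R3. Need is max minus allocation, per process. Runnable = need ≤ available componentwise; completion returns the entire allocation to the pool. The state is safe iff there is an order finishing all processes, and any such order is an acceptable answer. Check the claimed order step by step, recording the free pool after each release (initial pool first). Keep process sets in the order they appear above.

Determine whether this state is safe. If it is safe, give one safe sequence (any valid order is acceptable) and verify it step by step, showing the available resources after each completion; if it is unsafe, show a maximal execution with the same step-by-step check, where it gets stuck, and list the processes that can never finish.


The state is UNSAFE.
Key observation: the pool after T_e, T_i is (1, 4, 3, 3); every surviving request exceeds it in R3, so progress ends there.
A maximal execution: T_e, T_i — then nothing else fits. Check, step by step:
  pool = (0, 3, 0, 0)
  T_e needs (0, 0, 0, 0) <= (0, 3, 0, 0) -> finishes; pool += (0, 0, 0, 2) = (0, 3, 0, 2)
  T_i needs (0, 0, 0, 2) <= (0, 3, 0, 2) -> finishes; pool += (1, 1, 3, 1) = (1, 4, 3, 3)
  T_g cannot run: need (2, 1, 5, 5) vs free (1, 4, 3, 3) (insufficient R4, R2 and R3)
  T_c cannot run: need (1, 0, 2, 6) vs free (1, 4, 3, 3) (insufficient R3)
  T_f cannot run: need (1, 5, 3, 4) vs free (1, 4, 3, 3) (insufficient R1 and R3)
  T_b cannot run: need (5, 4, 2, 4) vs free (1, 4, 3, 3) (insufficient R4 and R3)
Processes that can never finish: T_g, T_c, T_f and T_b.


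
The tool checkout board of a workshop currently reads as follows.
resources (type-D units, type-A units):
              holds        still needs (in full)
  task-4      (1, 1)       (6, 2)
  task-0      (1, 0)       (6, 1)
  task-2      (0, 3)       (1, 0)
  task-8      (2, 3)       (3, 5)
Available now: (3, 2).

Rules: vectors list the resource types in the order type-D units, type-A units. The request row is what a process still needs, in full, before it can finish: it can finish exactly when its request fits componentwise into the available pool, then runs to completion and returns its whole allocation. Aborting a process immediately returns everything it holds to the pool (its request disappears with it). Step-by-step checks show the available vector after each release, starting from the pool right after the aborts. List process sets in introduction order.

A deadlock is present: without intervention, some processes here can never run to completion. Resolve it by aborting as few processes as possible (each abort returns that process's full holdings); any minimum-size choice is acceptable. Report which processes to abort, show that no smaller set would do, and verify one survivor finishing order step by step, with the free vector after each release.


The answer: abort task-4.
Key observation: the returned (1, 1) from task-4 is what brings task-0 — unrunnable before, under any order — into play at step 3.
No smaller set exists: with zero aborts the deadlock remains.
Survivors finish in the order: task-2, task-8, task-0. Verifying each step (pool after the aborts first):
  pool = (4, 3)
  task-2: need (1, 0) fits (4, 3); releases (0, 3), pool now (4, 6)
  task-8: need (3, 5) fits (4, 6); releases (2, 3), pool now (6, 9)
  task-0: need (6, 1) fits (6, 9); releases (1, 0), pool now (7, 9)


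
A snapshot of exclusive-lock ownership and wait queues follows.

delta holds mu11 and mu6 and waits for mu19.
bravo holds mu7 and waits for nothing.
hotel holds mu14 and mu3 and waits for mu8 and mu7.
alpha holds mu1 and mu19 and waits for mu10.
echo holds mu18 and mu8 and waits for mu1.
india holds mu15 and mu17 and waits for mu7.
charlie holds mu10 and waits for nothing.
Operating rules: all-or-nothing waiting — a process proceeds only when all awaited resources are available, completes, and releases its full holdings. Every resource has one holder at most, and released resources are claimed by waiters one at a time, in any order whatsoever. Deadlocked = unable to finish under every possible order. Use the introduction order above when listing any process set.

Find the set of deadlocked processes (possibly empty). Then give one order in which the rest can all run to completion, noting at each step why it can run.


Nothing here is deadlocked.
Key observation: there is no circular wait here — follow any chain and it reaches a process that is free to run now.
A valid finishing order for the others: bravo, charlie, alpha, echo, delta, hotel, india.
Verifying each step:
  run bravo (it waits on nothing); releases mu7
  run charlie (it waits on nothing); releases mu10
  alpha waits on mu10 — all released -> runs and releases mu1 and mu19
  echo waits on mu1 — all released -> runs and releases mu18 and mu8
  delta waits on mu19 — all released -> runs and releases mu11 and mu6
  hotel waits on mu8 and mu7 — all released -> runs and releases mu14 and mu3
  india waits on mu7 — all released -> runs and releases mu15 and mu17


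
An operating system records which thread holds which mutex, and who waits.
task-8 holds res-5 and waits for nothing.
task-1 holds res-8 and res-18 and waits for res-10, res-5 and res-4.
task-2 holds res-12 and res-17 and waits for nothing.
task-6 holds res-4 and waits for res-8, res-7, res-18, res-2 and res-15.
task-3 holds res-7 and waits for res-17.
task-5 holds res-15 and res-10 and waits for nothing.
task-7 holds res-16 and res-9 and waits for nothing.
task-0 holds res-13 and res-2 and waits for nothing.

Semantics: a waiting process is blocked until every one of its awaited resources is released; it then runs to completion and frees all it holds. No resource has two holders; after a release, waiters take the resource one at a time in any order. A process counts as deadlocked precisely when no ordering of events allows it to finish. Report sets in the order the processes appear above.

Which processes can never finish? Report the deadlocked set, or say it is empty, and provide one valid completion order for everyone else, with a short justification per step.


Deadlocked set: task-1 and task-6.
Key observation: nobody on the ring task-1 -> task-6 -> task-1 can start until another member finishes, which never happens; no other process is dragged down with it.
The rest can finish in the order task-8, task-2, task-7, task-3, task-5, task-0.
Step-by-step check:
  task-8: no waits; runs immediately, freeing res-5
  task-2: no waits; runs immediately, freeing res-12 and res-17
  task-7: no waits; runs immediately, freeing res-16 and res-9
  run task-3 (all its waits — res-17 — are resolved); releases res-7
  task-5: no waits; runs immediately, freeing res-15 and res-10
  task-0: no waits; runs immediately, freeing res-13 and res-2


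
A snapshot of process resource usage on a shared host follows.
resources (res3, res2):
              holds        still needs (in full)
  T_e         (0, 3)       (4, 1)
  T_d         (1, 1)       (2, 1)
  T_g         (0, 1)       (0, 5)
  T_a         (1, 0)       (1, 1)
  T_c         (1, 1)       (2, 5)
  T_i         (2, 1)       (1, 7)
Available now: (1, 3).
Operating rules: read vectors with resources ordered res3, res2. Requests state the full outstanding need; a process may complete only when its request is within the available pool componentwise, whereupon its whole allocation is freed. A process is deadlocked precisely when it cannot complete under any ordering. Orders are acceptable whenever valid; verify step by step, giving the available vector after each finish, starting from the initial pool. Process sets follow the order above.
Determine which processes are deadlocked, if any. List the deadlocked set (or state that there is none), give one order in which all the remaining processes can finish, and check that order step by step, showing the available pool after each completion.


Deadlocked: T_e, T_g, T_c and T_i.
Key observation: after T_a, T_d the pool peaks at (3, 4), and each blocked process is short somewhere: T_e on res3; T_g on res2; T_c on res2; T_i on res2.
A valid finishing order for the others: T_a, T_d. Check, step by step:
  pool = (1, 3)
  run T_a (needs (1, 1), free (1, 3)); after release of (1, 0) the pool is (2, 3)
  run T_d (needs (2, 1), free (2, 3)); after release of (1, 1) the pool is (3, 4)
The stuck group stays short no matter what:
  blocked: T_e wants (4, 1), pool (3, 4) — not enough res3
  blocked: T_g wants (0, 5), pool (3, 4) — not enough res2
  blocked: T_c wants (2, 5), pool (3, 4) — not enough res2
  blocked: T_i wants (1, 7), pool (3, 4) — not enough res2


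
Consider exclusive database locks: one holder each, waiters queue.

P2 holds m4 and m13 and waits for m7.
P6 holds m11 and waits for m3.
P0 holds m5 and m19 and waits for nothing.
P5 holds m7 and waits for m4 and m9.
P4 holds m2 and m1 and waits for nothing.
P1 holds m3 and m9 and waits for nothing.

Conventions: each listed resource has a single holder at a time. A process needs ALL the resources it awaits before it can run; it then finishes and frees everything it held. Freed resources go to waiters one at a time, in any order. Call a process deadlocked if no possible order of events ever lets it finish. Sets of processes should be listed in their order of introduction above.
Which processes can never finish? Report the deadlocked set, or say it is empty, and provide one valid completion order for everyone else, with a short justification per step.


The deadlocked set is P2 and P5.
Key observation: the knot is the closed ring of waits P2 -> P5 -> P2; no other process is dragged down with it.
One completion order for the rest: P1, P4, P6, P0.
Walking it through:
  P1: no waits; runs immediately, freeing m3 and m9
  P4: no waits; runs immediately, freeing m2 and m1
  P6 waits on m3 — all released -> runs and releases m11
  P0: no waits; runs immediately, freeing m5 and m19


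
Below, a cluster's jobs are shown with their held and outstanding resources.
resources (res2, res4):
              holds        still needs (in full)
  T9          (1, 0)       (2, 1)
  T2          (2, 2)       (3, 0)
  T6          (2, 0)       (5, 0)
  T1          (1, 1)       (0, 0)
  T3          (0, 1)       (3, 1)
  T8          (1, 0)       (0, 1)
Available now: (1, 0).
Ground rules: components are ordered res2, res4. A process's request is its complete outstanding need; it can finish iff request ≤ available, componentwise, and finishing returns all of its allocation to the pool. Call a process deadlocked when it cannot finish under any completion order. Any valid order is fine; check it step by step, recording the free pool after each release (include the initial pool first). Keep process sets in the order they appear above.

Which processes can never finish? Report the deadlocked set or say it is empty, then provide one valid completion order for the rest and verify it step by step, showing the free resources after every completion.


The deadlocked set is empty.
Key observation: there is always a runnable process — T1 first — so the state unwinds completely.
One completion order for the rest: T1, T9, T8, T2, T3, T6. Verifying each step:
  pool = (1, 0)
  run T1 (needs (0, 0), free (1, 0)); after release of (1, 1) the pool is (2, 1)
  run T9 (needs (2, 1), free (2, 1)); after release of (1, 0) the pool is (3, 1)
  run T8 (needs (0, 1), free (3, 1)); after release of (1, 0) the pool is (4, 1)
  run T2 (needs (3, 0), free (4, 1)); after release of (2, 2) the pool is (6, 3)
  run T3 (needs (3, 1), free (6, 3)); after release of (0, 1) the pool is (6, 4)
  run T6 (needs (5, 0), free (6, 4)); after release of (2, 0) the pool is (8, 4)


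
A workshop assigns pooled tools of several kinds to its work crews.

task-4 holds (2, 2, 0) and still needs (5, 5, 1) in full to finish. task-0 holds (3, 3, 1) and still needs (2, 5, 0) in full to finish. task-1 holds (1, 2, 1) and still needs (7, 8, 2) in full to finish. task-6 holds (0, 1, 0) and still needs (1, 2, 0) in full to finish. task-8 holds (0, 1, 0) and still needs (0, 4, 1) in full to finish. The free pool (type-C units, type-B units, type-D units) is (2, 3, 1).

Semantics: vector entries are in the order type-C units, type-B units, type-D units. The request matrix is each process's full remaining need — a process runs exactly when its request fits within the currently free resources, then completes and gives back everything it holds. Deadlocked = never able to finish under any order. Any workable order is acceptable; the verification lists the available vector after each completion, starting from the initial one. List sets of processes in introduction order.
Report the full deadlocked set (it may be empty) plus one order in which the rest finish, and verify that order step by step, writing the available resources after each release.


Nothing here is deadlocked.
Key observation: task-6 can run right away; the returned allocation unlocks the remaining processes in turn.
A valid finishing order for the others: task-6, task-8, task-0, task-4, task-1. Check, step by step:
  pool = (2, 3, 1)
  task-6: need (1, 2, 0) fits (2, 3, 1); releases (0, 1, 0), pool now (2, 4, 1)
  task-8: need (0, 4, 1) fits (2, 4, 1); releases (0, 1, 0), pool now (2, 5, 1)
  task-0: need (2, 5, 0) fits (2, 5, 1); releases (3, 3, 1), pool now (5, 8, 2)
  task-4: need (5, 5, 1) fits (5, 8, 2); releases (2, 2, 0), pool now (7, 10, 2)
  task-1: need (7, 8, 2) fits (7, 10, 2); releases (1, 2, 1), pool now (8, 12, 3)


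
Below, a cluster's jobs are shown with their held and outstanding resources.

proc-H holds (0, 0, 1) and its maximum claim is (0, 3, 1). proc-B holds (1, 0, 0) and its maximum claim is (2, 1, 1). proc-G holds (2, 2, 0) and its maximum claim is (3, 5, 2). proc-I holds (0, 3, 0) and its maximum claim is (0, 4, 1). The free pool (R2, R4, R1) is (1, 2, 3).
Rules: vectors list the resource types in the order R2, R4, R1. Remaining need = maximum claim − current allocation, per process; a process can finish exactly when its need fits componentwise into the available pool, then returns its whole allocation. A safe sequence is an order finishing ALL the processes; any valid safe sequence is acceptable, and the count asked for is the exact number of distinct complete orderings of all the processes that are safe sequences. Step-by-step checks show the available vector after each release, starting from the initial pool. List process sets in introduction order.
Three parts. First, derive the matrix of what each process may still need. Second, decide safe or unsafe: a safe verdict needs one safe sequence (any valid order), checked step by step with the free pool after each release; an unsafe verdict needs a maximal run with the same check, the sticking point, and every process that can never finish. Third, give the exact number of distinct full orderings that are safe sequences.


(1) Remaining need (order R2, R4, R1):
  proc-H: (0, 3, 0)
  proc-B: (1, 1, 1)
  proc-G: (1, 3, 2)
  proc-I: (0, 1, 1)
(2) SAFE. One safe sequence: proc-I, proc-H, proc-G, proc-B.
Key observation: proc-G marks the first exact bind of the order: its need (1, 3, 2) fits the free (1, 5, 4) with zero slack on a requested resource.
Step-by-step check:
  pool = (1, 2, 3)
  proc-I: need (0, 1, 1) fits (1, 2, 3); releases (0, 3, 0), pool now (1, 5, 3)
  proc-H: need (0, 3, 0) fits (1, 5, 3); releases (0, 0, 1), pool now (1, 5, 4)
  proc-G: need (1, 3, 2) fits (1, 5, 4); releases (2, 2, 0), pool now (3, 7, 4)
  proc-B: need (1, 1, 1) fits (3, 7, 4); releases (1, 0, 0), pool now (4, 7, 4)
(3) Precisely 8 of the possible complete orderings are safe sequences.


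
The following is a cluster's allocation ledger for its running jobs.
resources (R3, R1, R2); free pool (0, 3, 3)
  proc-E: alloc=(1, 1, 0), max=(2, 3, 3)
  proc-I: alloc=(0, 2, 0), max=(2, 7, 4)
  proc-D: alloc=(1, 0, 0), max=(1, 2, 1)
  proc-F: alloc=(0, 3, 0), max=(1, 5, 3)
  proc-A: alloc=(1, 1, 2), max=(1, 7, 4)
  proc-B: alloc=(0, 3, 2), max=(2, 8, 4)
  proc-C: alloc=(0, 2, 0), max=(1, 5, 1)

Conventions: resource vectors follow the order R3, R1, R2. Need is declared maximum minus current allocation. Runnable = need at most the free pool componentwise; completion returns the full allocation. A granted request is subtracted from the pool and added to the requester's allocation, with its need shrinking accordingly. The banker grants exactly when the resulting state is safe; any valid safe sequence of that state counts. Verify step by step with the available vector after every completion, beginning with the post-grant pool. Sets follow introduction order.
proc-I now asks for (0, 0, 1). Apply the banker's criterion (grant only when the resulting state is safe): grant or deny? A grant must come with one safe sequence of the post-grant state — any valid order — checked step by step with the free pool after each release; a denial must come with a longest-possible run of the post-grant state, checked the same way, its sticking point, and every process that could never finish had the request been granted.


DENY. Granting would leave the state unsafe.
Key observation: after proc-D, proc-C the pool peaks at (1, 5, 2), and each blocked process is short somewhere: proc-E on R2; proc-I on R3, R2; proc-F on R2; proc-A on R1; proc-B on R3.
On the post-grant state, proc-D, proc-C is a maximal run — nothing extends it. Step-by-step check:
  pool = (0, 3, 2)
  proc-D needs (0, 2, 1) <= (0, 3, 2) -> finishes; pool += (1, 0, 0) = (1, 3, 2)
  proc-C needs (1, 3, 1) <= (1, 3, 2) -> finishes; pool += (0, 2, 0) = (1, 5, 2)
  proc-E still needs (1, 2, 3) but only (1, 5, 2) is free — short on R2
  proc-I still needs (2, 5, 3) but only (1, 5, 2) is free — short on R3 and R2
  proc-F still needs (1, 2, 3) but only (1, 5, 2) is free — short on R2
  proc-A still needs (0, 6, 2) but only (1, 5, 2) is free — short on R1
  proc-B still needs (2, 5, 2) but only (1, 5, 2) is free — short on R3
Processes that could never finish after the grant: proc-E, proc-I, proc-F, proc-A and proc-B.


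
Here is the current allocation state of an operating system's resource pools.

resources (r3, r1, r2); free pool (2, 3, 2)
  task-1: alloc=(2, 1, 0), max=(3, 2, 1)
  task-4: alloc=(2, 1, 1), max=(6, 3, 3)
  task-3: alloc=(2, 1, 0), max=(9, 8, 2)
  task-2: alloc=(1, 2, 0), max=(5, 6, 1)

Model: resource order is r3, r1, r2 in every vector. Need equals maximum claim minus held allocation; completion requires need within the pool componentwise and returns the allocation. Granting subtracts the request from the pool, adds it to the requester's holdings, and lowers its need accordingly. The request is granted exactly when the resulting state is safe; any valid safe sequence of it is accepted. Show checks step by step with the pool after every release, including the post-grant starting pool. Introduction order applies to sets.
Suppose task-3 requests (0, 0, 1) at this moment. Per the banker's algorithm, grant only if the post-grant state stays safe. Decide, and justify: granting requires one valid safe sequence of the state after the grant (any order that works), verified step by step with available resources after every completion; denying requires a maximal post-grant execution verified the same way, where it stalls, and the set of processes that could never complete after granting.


DENY. Granting would leave the state unsafe.
Key observation: after task-1, task-2 the pool peaks at (5, 6, 1), and each blocked process is short somewhere: task-4 on r2; task-3 on r3, r1.
Pretend the grant happened; the run task-1, task-2 goes as far as possible. Step-by-step check:
  pool = (2, 3, 1)
  task-1: need (1, 1, 1) fits (2, 3, 1); releases (2, 1, 0), pool now (4, 4, 1)
  task-2: need (4, 4, 1) fits (4, 4, 1); releases (1, 2, 0), pool now (5, 6, 1)
  task-4 still needs (4, 2, 2) but only (5, 6, 1) is free — short on r2
  task-3 still needs (7, 7, 1) but only (5, 6, 1) is free — short on r3 and r1
Had the request been granted, task-4 and task-3 could never finish.


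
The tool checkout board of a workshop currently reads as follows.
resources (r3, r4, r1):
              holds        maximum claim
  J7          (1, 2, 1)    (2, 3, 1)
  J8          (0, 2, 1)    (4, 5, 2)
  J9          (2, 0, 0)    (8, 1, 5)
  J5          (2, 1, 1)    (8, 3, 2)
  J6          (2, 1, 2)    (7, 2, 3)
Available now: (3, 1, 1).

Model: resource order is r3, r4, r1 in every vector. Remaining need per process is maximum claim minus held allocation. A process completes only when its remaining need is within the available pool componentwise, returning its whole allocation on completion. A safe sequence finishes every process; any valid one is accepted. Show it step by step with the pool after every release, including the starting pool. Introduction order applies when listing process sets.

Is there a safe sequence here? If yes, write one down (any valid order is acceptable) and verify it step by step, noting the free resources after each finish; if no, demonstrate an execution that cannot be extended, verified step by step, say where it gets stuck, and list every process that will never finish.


UNSAFE.
Key observation: the pool after J7, J8 is (4, 5, 3); every surviving request exceeds it in r3, so progress ends there.
The run J7, J8 cannot be extended any further. Walking it through:
  pool = (3, 1, 1)
  J7 needs (1, 1, 0) <= (3, 1, 1) -> finishes; pool += (1, 2, 1) = (4, 3, 2)
  J8 needs (4, 3, 1) <= (4, 3, 2) -> finishes; pool += (0, 2, 1) = (4, 5, 3)
  J9 still needs (6, 1, 5) but only (4, 5, 3) is free — short on r3 and r1
  J5 still needs (6, 2, 1) but only (4, 5, 3) is free — short on r3
  J6 still needs (5, 1, 1) but only (4, 5, 3) is free — short on r3
Processes that can never finish: J9, J5 and J6.


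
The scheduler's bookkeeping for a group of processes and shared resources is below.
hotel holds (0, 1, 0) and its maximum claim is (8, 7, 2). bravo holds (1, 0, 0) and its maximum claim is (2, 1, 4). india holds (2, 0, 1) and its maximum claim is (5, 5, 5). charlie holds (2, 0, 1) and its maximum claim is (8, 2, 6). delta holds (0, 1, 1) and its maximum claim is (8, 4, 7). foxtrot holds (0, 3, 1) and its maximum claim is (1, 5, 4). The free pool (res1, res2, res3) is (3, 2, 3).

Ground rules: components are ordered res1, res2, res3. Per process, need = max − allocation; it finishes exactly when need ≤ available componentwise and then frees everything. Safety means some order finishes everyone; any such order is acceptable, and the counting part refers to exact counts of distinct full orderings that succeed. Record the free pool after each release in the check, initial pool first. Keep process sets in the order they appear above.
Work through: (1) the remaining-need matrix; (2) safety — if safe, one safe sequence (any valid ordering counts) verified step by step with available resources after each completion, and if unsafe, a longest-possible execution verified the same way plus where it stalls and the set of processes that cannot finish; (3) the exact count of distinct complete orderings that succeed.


(1) Need matrix, components ordered res1, res2, res3:
  hotel: (8, 6, 2)
  bravo: (1, 1, 4)
  india: (3, 5, 4)
  charlie: (6, 2, 5)
  delta: (8, 3, 6)
  foxtrot: (1, 2, 3)
(2) SAFE. One safe sequence: foxtrot, bravo, india, charlie, delta, hotel.
Key observation: the first exact fit in this order is foxtrot — it needs (1, 2, 3) with (3, 2, 3) free, meeting a requested resource to the last unit.
Verifying each step:
  pool = (3, 2, 3)
  run foxtrot (needs (1, 2, 3), free (3, 2, 3)); after release of (0, 3, 1) the pool is (3, 5, 4)
  run bravo (needs (1, 1, 4), free (3, 5, 4)); after release of (1, 0, 0) the pool is (4, 5, 4)
  run india (needs (3, 5, 4), free (4, 5, 4)); after release of (2, 0, 1) the pool is (6, 5, 5)
  run charlie (needs (6, 2, 5), free (6, 5, 5)); after release of (2, 0, 1) the pool is (8, 5, 6)
  run delta (needs (8, 3, 6), free (8, 5, 6)); after release of (0, 1, 1) the pool is (8, 6, 7)
  run hotel (needs (8, 6, 2), free (8, 6, 7)); after release of (0, 1, 0) the pool is (8, 7, 7)
(3) The exact count: 2 of the possible complete orderings are safe sequences.


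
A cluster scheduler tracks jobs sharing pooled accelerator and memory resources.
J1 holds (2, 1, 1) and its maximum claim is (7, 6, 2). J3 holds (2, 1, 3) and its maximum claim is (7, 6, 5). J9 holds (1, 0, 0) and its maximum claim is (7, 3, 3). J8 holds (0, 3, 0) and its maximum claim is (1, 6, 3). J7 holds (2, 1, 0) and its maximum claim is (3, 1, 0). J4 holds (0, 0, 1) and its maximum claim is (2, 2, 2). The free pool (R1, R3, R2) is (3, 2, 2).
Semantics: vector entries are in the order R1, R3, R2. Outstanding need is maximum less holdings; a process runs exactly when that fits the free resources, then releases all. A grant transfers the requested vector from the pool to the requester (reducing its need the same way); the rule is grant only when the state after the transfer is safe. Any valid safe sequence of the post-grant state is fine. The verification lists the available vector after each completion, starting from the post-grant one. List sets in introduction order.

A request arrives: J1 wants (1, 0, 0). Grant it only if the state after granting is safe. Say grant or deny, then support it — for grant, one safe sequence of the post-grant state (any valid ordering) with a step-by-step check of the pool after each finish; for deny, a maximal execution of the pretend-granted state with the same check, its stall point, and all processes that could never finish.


GRANT — the state after the grant stays safe, e.g. via J7, J4, J8, J1, J9, J3.
Key observation: (2, 2, 2) free after granting still covers J7 first, and each release covers the next.
Verifying the post-grant state step by step:
  pool = (2, 2, 2)
  run J7 (needs (1, 0, 0), free (2, 2, 2)); after release of (2, 1, 0) the pool is (4, 3, 2)
  run J4 (needs (2, 2, 1), free (4, 3, 2)); after release of (0, 0, 1) the pool is (4, 3, 3)
  run J8 (needs (1, 3, 3), free (4, 3, 3)); after release of (0, 3, 0) the pool is (4, 6, 3)
  run J1 (needs (4, 5, 1), free (4, 6, 3)); after release of (3, 1, 1) the pool is (7, 7, 4)
  run J9 (needs (6, 3, 3), free (7, 7, 4)); after release of (1, 0, 0) the pool is (8, 7, 4)
  run J3 (needs (5, 5, 2), free (8, 7, 4)); after release of (2, 1, 3) the pool is (10, 8, 7)


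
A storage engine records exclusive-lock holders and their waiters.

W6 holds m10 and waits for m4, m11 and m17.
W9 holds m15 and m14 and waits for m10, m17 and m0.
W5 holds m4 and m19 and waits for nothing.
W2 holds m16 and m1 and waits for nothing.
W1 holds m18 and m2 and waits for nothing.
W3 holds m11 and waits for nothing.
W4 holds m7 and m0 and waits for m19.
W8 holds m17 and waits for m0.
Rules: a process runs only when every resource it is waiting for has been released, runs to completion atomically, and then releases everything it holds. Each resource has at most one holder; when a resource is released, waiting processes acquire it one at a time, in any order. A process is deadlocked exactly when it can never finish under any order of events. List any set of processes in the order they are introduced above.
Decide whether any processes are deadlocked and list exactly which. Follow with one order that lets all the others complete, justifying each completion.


No process is deadlocked.
Key observation: no waiting chain loops back on itself — every chain ends at a process that waits on nothing, so everyone eventually runs.
A valid finishing order for the others: W3, W5, W2, W4, W8, W6, W1, W9.
Walking it through:
  run W3 (it waits on nothing); releases m11
  run W5 (it waits on nothing); releases m4 and m19
  run W2 (it waits on nothing); releases m16 and m1
  W4 waits on m19 — all released -> runs and releases m7 and m0
  W8 waits on m0 — all released -> runs and releases m17
  W6 waits on m4, m11 and m17 — all released -> runs and releases m10
  run W1 (it waits on nothing); releases m18 and m2
  W9 waits on m10, m17 and m0 — all released -> runs and releases m15 and m14


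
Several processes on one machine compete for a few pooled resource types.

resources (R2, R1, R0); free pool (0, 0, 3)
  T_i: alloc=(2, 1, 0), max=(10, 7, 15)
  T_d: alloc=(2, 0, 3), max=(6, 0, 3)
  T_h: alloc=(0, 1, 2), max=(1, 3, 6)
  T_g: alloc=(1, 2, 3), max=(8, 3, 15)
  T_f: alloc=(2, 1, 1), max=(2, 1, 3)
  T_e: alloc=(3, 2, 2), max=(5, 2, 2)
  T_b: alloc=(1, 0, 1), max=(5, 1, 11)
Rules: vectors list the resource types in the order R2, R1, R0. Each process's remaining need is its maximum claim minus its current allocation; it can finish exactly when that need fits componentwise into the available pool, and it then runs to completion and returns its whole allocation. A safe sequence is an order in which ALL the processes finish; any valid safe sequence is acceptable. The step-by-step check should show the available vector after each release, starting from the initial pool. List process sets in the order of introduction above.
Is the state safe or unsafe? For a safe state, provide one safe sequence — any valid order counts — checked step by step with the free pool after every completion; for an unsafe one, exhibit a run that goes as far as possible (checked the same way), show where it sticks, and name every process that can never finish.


SAFE. One safe sequence: T_f, T_e, T_h, T_d, T_b, T_g, T_i.
Key observation: at T_e the run first touches a limit — (2, 0, 0) against (2, 1, 4), exact on a resource it actually requests.
Step-by-step check:
  pool = (0, 0, 3)
  T_f needs (0, 0, 2) <= (0, 0, 3) -> finishes; pool += (2, 1, 1) = (2, 1, 4)
  T_e needs (2, 0, 0) <= (2, 1, 4) -> finishes; pool += (3, 2, 2) = (5, 3, 6)
  T_h needs (1, 2, 4) <= (5, 3, 6) -> finishes; pool += (0, 1, 2) = (5, 4, 8)
  T_d needs (4, 0, 0) <= (5, 4, 8) -> finishes; pool += (2, 0, 3) = (7, 4, 11)
  T_b needs (4, 1, 10) <= (7, 4, 11) -> finishes; pool += (1, 0, 1) = (8, 4, 12)
  T_g needs (7, 1, 12) <= (8, 4, 12) -> finishes; pool += (1, 2, 3) = (9, 6, 15)
  T_i needs (8, 6, 15) <= (9, 6, 15) -> finishes; pool += (2, 1, 0) = (11, 7, 15)


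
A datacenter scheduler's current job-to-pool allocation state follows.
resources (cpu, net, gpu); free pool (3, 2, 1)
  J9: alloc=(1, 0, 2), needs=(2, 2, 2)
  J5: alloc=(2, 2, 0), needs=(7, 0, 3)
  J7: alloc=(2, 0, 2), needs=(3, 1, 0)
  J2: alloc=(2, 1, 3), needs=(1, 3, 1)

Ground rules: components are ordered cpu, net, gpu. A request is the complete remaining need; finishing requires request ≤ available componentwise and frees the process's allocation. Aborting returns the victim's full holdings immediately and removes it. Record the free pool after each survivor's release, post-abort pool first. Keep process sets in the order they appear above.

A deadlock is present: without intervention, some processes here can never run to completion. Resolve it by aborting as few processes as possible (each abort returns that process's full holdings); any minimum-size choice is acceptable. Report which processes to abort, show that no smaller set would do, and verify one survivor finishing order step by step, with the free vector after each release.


Abort J5.
Key observation: no ordering could ever have run J2 before the abort of J5; with (2, 2, 0) back in the pool it fits at step 1.
Why nothing smaller works: aborting no one leaves the state deadlocked as given.
One survivor order: J2, J7, J9. Check, step by step (post-abort pool first):
  pool = (5, 4, 1)
  run J2 (needs (1, 3, 1), free (5, 4, 1)); after release of (2, 1, 3) the pool is (7, 5, 4)
  run J7 (needs (3, 1, 0), free (7, 5, 4)); after release of (2, 0, 2) the pool is (9, 5, 6)
  run J9 (needs (2, 2, 2), free (9, 5, 6)); after release of (1, 0, 2) the pool is (10, 5, 8)


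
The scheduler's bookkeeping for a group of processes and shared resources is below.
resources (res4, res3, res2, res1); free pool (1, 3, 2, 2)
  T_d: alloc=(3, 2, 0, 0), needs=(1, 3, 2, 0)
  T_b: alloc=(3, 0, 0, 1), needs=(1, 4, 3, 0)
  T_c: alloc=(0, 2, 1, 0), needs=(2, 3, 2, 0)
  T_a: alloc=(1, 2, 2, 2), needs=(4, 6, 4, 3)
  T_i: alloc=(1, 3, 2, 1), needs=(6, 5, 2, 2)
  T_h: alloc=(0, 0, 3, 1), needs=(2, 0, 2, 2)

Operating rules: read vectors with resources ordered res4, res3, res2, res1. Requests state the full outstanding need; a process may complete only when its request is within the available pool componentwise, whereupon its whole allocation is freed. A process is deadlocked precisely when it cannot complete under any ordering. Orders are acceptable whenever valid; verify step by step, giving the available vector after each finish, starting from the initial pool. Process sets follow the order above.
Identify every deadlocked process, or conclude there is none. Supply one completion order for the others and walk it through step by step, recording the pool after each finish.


The deadlocked set is empty.
Key observation: beginning at T_d, releases accumulate fast enough that every process eventually fits.
One completion order for the rest: T_d, T_c, T_b, T_h, T_a, T_i. Check, step by step:
  pool = (1, 3, 2, 2)
  T_d needs (1, 3, 2, 0) <= (1, 3, 2, 2) -> finishes; pool += (3, 2, 0, 0) = (4, 5, 2, 2)
  T_c needs (2, 3, 2, 0) <= (4, 5, 2, 2) -> finishes; pool += (0, 2, 1, 0) = (4, 7, 3, 2)
  T_b needs (1, 4, 3, 0) <= (4, 7, 3, 2) -> finishes; pool += (3, 0, 0, 1) = (7, 7, 3, 3)
  T_h needs (2, 0, 2, 2) <= (7, 7, 3, 3) -> finishes; pool += (0, 0, 3, 1) = (7, 7, 6, 4)
  T_a needs (4, 6, 4, 3) <= (7, 7, 6, 4) -> finishes; pool += (1, 2, 2, 2) = (8, 9, 8, 6)
  T_i needs (6, 5, 2, 2) <= (8, 9, 8, 6) -> finishes; pool += (1, 3, 2, 1) = (9, 12, 10, 7)
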